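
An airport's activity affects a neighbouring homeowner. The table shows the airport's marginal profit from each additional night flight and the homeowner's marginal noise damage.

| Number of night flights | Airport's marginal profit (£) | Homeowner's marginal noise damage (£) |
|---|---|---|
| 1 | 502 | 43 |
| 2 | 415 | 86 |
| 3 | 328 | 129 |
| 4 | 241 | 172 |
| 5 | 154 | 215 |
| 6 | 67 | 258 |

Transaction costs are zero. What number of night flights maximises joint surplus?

Bargaining reaches the level where marginal profit last exceeds marginal noise damage.
That holds through level 4 (241 ≥ 172) but not at 5 (154 < 215).

4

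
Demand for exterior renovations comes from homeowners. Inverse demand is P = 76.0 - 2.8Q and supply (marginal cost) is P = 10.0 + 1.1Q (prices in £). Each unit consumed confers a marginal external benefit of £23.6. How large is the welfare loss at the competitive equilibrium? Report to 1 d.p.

DWL = £71.4

Market equilibrium (private): 10.0 + 1.1Q = 76.0 - 2.8Q → Q_m = 16.9231.
Social marginal benefit = demand + MEB = 99.6 - 2.8Q.
Set SMB = MC: 99.6 - 2.8Q = 10.0 + 1.1Q → Q* = 22.9744.
The welfare-loss triangle has base |Q_m − Q*| and height MEB(Q_m) (the vertical gap between SMB and MC is zero at Q* and MEB at Q_m).
DWL = ½ × 6.0513 × 23.6000 = 71.4053.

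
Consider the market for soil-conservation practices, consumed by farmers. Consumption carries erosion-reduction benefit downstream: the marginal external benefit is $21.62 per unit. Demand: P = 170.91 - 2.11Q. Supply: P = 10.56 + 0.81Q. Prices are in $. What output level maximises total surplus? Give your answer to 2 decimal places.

Q* = 62.32

Social marginal benefit = demand + MEB = 192.53 - 2.11Q.
Set SMB = MC: 192.53 - 2.11Q = 10.56 + 0.81Q → Q* = 62.3185.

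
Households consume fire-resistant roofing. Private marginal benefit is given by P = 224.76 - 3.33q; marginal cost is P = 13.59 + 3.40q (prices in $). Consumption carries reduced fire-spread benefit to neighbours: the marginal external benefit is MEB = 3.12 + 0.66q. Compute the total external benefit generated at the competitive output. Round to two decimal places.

Market equilibrium (private): 13.59 + 3.40q = 224.76 - 3.33q → q_m = 31.3774.
Total external benefit = ∫₀^{q_m} (3.12 + 0.66q) dq = 3.12×31.3774 + ½×0.66×31.3774² = 422.7961.

$422.80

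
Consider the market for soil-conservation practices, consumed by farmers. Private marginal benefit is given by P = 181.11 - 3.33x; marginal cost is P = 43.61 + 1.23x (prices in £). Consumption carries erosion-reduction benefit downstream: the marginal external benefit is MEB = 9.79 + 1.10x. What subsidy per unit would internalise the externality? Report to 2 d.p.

subsidy = £56.62 per unit

Social marginal benefit = demand + MEB = 190.90 - 2.23x.
Set SMB = MC: 190.90 - 2.23x = 43.61 + 1.23x → x* = 42.5694.
The Pigouvian subsidy equals MEB at x*: 9.79 + 1.10×42.5694 = 56.6163.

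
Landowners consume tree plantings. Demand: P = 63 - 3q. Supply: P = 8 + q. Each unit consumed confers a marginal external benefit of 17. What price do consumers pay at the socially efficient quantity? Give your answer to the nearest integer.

P = 9

Social marginal benefit = demand + MEB = 80 - 3q.
Set SMB = MC: 80 - 3q = 8 + q → q* = 18.0000.
Consumer price on the demand curve at q*: 63 − 3×18.0000 = 9.0000.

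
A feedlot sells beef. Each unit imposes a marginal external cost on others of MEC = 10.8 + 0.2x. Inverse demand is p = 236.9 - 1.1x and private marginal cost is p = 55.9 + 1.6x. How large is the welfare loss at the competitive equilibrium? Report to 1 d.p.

Market equilibrium (private): 55.9 + 1.6x = 236.9 - 1.1x → x_m = 67.0370.
Social marginal cost = private MC + MEC = 66.7 + 1.8x.
Set SMC = demand: 66.7 + 1.8x = 236.9 - 1.1x → x* = 58.6897.
Between x* and x_m the wedge SMC − demand runs linearly from 0 to MEC(x_m), so the loss is a triangle.
DWL = ½ × 8.3473 × 24.2074 = 101.0332.

DWL = 101.0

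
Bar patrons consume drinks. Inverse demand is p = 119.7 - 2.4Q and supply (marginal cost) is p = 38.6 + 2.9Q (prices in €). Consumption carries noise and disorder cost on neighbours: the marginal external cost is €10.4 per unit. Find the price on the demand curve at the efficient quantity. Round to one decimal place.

P = €87.7

Social marginal benefit = demand − MEC = 109.3 - 2.4Q.
Set SMB = MC: 109.3 - 2.4Q = 38.6 + 2.9Q → Q* = 13.3396.
Consumer price on the demand curve at Q*: 119.7 − 2.4×13.3396 = 87.6850.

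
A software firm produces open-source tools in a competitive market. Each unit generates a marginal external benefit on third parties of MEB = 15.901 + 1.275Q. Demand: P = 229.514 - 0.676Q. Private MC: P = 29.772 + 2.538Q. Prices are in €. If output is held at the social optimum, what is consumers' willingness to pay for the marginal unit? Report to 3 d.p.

P = €154.334

Social marginal cost = private MC − MEB = 13.871 + 1.263Q.
Set SMC = demand: 13.871 + 1.263Q = 229.514 - 0.676Q → Q* = 111.2135.
Consumer price on the demand curve at Q*: 229.514 − 0.676×111.2135 = 154.3337.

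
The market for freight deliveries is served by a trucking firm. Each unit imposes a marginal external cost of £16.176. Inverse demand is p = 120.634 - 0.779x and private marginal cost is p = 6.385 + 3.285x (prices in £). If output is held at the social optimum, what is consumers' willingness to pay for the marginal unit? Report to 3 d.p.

P = £101.835

Social marginal cost = private MC + MEC = 22.561 + 3.285x.
Set SMC = demand: 22.561 + 3.285x = 120.634 - 0.779x → x* = 24.1321.
Consumer price on the demand curve at x*: 120.634 − 0.779×24.1321 = 101.8351.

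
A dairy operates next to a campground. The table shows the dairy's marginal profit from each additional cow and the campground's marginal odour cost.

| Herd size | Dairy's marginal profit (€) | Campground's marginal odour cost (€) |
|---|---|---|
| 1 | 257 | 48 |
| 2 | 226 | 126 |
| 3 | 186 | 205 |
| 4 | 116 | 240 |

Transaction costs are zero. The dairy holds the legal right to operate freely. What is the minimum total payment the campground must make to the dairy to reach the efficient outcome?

Left alone the dairy would choose level 4 (marginal profit stays positive).
Efficient level: k* = 2 (marginal profit ≥ marginal odour cost through 2).
The campground must at least cover the dairy's forgone profit from cutting 4→2: 186 + 116 = 302.

€302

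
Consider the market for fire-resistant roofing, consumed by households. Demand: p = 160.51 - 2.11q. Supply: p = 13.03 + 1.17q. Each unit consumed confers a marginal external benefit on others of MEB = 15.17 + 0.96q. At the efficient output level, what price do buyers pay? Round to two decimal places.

P = 12.58

Social marginal benefit = demand + MEB = 175.68 - 1.15q.
Set SMB = MC: 175.68 - 1.15q = 13.03 + 1.17q → q* = 70.1078.
Consumer price on the demand curve at q*: 160.51 − 2.11×70.1078 = 12.5825.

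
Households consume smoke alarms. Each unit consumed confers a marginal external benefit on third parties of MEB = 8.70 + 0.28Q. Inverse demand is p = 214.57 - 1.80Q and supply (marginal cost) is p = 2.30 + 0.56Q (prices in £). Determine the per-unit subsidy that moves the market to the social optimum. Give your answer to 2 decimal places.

Social marginal benefit = demand + MEB = 223.27 - 1.52Q.
Set SMB = MC: 223.27 - 1.52Q = 2.30 + 0.56Q → Q* = 106.2356.
The Pigouvian subsidy equals MEB at Q*: 8.70 + 0.28×106.2356 = 38.4460.

subsidy = £38.45 per unit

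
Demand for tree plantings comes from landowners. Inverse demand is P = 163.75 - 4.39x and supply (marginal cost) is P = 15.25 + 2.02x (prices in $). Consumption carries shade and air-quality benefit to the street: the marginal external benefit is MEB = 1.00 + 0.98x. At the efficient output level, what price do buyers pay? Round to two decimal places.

Social marginal benefit = demand + MEB = 164.75 - 3.41x.
Set SMB = MC: 164.75 - 3.41x = 15.25 + 2.02x → x* = 27.5322.
Consumer price on the demand curve at x*: 163.75 − 4.39×27.5322 = 42.8836.

P = $42.88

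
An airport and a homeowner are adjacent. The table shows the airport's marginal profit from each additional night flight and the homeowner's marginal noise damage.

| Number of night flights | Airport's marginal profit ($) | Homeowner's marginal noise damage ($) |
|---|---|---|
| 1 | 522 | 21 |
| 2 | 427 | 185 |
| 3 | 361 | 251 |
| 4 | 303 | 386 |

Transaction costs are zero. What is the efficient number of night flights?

3

Bargaining reaches the level where marginal profit last exceeds marginal noise damage.
That holds through level 3 (361 ≥ 251) but not at 4 (303 < 386).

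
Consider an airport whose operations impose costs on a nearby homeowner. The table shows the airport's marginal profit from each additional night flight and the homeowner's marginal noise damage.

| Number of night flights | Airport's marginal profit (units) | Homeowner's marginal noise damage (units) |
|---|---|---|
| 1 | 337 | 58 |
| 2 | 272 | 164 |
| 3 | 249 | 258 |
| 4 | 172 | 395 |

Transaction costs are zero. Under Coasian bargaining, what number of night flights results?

2

Bargaining reaches the level where marginal profit last exceeds marginal noise damage.
That holds through level 2 (272 ≥ 164) but not at 3 (249 < 258).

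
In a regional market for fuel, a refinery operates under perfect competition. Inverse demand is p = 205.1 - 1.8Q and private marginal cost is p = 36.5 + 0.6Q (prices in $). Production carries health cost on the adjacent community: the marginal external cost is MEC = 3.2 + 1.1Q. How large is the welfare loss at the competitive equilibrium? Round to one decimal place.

DWL = $925.2

Market equilibrium (private): 36.5 + 0.6Q = 205.1 - 1.8Q → Q_m = 70.2500.
Social marginal cost = private MC + MEC = 39.7 + 1.7Q.
Set SMC = demand: 39.7 + 1.7Q = 205.1 - 1.8Q → Q* = 47.2571.
The welfare-loss triangle has base |Q_m − Q*| and height MEC(Q_m) (the vertical gap between SMC and demand is zero at Q* and MEC at Q_m).
DWL = ½ × 22.9929 × 80.4750 = 925.1768.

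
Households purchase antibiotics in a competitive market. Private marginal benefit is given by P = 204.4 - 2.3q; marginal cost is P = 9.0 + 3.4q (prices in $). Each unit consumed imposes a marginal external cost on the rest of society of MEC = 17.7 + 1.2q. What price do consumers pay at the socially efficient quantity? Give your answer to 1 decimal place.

Social marginal benefit = demand − MEC = 186.7 - 3.5q.
Set SMB = MC: 186.7 - 3.5q = 9.0 + 3.4q → q* = 25.7536.
Consumer price on the demand curve at q*: 204.4 − 2.3×25.7536 = 145.1667.

P = $145.2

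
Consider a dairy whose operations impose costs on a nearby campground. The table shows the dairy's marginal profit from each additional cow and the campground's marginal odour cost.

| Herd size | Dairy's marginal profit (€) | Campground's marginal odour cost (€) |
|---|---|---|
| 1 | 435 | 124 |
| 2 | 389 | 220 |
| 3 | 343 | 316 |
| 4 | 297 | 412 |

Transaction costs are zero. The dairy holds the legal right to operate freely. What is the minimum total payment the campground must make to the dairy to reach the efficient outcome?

€297

Left alone the dairy would choose level 4 (marginal profit stays positive).
Efficient level: k* = 3 (marginal profit ≥ marginal odour cost through 3).
The campground must at least cover the dairy's forgone profit from cutting 4→3: 297 = 297.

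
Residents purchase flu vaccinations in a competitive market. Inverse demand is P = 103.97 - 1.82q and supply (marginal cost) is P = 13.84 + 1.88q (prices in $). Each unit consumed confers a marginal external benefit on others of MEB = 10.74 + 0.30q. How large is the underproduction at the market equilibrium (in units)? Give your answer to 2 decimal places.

5.31 units

Market equilibrium (private): 13.84 + 1.88q = 103.97 - 1.82q → q_m = 24.3595.
Social marginal benefit = demand + MEB = 114.71 - 1.52q.
Set SMB = MC: 114.71 - 1.52q = 13.84 + 1.88q → q* = 29.6676.
Gap = |24.3595 − 29.6676| = 5.3081.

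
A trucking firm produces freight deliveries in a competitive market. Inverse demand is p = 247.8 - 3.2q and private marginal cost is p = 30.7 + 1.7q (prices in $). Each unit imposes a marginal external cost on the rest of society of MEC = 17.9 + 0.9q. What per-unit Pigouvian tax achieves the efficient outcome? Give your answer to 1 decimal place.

Social marginal cost = private MC + MEC = 48.6 + 2.6q.
Set SMC = demand: 48.6 + 2.6q = 247.8 - 3.2q → q* = 34.3448.
The Pigouvian tax equals MEC at q*: 17.9 + 0.9×34.3448 = 48.8103.

tax = $48.8 per unit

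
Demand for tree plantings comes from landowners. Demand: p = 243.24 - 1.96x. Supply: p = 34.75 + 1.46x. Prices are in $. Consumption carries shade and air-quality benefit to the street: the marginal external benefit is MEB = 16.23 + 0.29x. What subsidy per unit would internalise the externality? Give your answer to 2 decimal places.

Social marginal benefit = demand + MEB = 259.47 - 1.67x.
Set SMB = MC: 259.47 - 1.67x = 34.75 + 1.46x → x* = 71.7955.
The Pigouvian subsidy equals MEB at x*: 16.23 + 0.29×71.7955 = 37.0507.

subsidy = $37.05 per unit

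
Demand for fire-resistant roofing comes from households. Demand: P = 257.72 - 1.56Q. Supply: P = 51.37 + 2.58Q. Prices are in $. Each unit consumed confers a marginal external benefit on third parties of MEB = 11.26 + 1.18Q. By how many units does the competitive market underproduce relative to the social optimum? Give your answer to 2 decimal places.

23.67 units

Market equilibrium (private): 51.37 + 2.58Q = 257.72 - 1.56Q → Q_m = 49.8430.
Social marginal benefit = demand + MEB = 268.98 - 0.38Q.
Set SMB = MC: 268.98 - 0.38Q = 51.37 + 2.58Q → Q* = 73.5169.
Gap = |49.8430 − 73.5169| = 23.6739.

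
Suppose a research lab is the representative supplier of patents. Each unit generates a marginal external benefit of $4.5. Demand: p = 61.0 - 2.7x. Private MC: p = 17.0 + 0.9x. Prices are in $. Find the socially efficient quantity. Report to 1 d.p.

Social marginal cost = private MC − MEB = 12.5 + 0.9x.
Set SMC = demand: 12.5 + 0.9x = 61.0 - 2.7x → x* = 13.4722.

x* = 13.5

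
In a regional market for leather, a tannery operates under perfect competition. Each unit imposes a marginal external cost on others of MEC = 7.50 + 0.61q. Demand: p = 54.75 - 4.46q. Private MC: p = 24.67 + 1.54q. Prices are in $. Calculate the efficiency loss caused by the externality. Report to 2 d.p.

Market equilibrium (private): 24.67 + 1.54q = 54.75 - 4.46q → q_m = 5.0133.
Social marginal cost = private MC + MEC = 32.17 + 2.15q.
Set SMC = demand: 32.17 + 2.15q = 54.75 - 4.46q → q* = 3.4160.
The welfare-loss triangle has base |q_m − q*| and height MEC(q_m) (the vertical gap between SMC and demand is zero at q* and MEC at q_m).
DWL = ½ × 1.5973 × 10.5581 = 8.4322.

DWL = $8.43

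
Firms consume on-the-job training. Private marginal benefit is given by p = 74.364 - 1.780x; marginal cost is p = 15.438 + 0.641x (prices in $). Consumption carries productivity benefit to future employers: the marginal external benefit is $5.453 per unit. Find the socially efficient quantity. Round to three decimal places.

Social marginal benefit = demand + MEB = 79.817 - 1.780x.
Set SMB = MC: 79.817 - 1.780x = 15.438 + 0.641x → x* = 26.5919.

x* = 26.592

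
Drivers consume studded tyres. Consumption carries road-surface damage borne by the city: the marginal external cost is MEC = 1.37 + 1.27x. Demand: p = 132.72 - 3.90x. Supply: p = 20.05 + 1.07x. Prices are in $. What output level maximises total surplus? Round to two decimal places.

x* = 17.84

Social marginal benefit = demand − MEC = 131.35 - 5.17x.
Set SMB = MC: 131.35 - 5.17x = 20.05 + 1.07x → x* = 17.8365.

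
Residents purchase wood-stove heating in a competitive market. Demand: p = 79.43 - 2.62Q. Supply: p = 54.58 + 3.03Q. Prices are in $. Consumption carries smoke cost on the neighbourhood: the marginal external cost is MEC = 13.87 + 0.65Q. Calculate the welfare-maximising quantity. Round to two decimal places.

Social marginal benefit = demand − MEC = 65.56 - 3.27Q.
Set SMB = MC: 65.56 - 3.27Q = 54.58 + 3.03Q → Q* = 1.7429.

Q* = 1.74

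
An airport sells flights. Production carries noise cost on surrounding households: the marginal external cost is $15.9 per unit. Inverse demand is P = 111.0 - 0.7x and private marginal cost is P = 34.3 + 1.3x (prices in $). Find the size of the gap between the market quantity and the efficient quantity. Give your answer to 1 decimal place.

Market equilibrium (private): 34.3 + 1.3x = 111.0 - 0.7x → x_m = 38.3500.
Social marginal cost = private MC + MEC = 50.2 + 1.3x.
Set SMC = demand: 50.2 + 1.3x = 111.0 - 0.7x → x* = 30.4000.
Gap = |38.3500 − 30.4000| = 7.9500.

8.0 units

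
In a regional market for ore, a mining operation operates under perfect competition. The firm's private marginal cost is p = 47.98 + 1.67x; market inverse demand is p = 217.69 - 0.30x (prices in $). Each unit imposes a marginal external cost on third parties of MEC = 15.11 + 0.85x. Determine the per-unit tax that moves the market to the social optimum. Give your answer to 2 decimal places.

tax = $61.71 per unit

Social marginal cost = private MC + MEC = 63.09 + 2.52x.
Set SMC = demand: 63.09 + 2.52x = 217.69 - 0.30x → x* = 54.8227.
The Pigouvian tax equals MEC at x*: 15.11 + 0.85×54.8227 = 61.7093.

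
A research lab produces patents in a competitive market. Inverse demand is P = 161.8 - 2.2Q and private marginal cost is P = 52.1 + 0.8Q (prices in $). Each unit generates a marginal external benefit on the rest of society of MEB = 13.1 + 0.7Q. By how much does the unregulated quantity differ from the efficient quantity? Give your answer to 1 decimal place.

16.8 units

Market equilibrium (private): 52.1 + 0.8Q = 161.8 - 2.2Q → Q_m = 36.5667.
Social marginal cost = private MC − MEB = 39.0 + 0.1Q.
Set SMC = demand: 39.0 + 0.1Q = 161.8 - 2.2Q → Q* = 53.3913.
Gap = |36.5667 − 53.3913| = 16.8246.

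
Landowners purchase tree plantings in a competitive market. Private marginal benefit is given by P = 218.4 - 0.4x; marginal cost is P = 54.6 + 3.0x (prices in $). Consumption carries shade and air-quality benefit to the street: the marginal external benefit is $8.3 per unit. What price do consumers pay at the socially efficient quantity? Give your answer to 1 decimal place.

Social marginal benefit = demand + MEB = 226.7 - 0.4x.
Set SMB = MC: 226.7 - 0.4x = 54.6 + 3.0x → x* = 50.6176.
Consumer price on the demand curve at x*: 218.4 − 0.4×50.6176 = 198.1530.

P = $198.2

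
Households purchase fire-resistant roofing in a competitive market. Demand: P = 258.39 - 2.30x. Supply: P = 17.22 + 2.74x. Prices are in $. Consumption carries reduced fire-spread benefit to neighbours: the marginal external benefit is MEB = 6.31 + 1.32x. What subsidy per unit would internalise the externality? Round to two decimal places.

subsidy = $94.13 per unit

Social marginal benefit = demand + MEB = 264.70 - 0.98x.
Set SMB = MC: 264.70 - 0.98x = 17.22 + 2.74x → x* = 66.5269.
The Pigouvian subsidy equals MEB at x*: 6.31 + 1.32×66.5269 = 94.1255.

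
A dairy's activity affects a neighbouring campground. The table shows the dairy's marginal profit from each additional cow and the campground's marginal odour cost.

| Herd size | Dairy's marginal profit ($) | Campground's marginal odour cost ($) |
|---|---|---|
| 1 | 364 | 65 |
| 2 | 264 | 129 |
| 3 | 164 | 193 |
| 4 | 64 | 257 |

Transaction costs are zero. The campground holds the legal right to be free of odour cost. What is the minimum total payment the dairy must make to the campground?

$194

Efficient level: marginal profit ≥ marginal odour cost through level 2, so k* = 2.
With the campground holding the right, the dairy must at least compensate total damage at k*: 65 + 129 = 194.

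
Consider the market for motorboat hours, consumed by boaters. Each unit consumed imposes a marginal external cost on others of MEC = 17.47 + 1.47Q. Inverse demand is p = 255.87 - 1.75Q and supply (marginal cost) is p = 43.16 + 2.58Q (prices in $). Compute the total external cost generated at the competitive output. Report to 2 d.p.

Market equilibrium (private): 43.16 + 2.58Q = 255.87 - 1.75Q → Q_m = 49.1247.
Total external cost = ∫₀^{Q_m} (17.47 + 1.47Q) dQ = 17.47×49.1247 + ½×1.47×49.1247² = 2631.9371.

$2631.94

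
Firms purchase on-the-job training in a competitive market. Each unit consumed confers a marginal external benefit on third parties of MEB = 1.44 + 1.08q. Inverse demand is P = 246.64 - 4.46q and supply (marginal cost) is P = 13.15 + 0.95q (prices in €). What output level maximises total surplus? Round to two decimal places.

Social marginal benefit = demand + MEB = 248.08 - 3.38q.
Set SMB = MC: 248.08 - 3.38q = 13.15 + 0.95q → q* = 54.2564.

q* = 54.26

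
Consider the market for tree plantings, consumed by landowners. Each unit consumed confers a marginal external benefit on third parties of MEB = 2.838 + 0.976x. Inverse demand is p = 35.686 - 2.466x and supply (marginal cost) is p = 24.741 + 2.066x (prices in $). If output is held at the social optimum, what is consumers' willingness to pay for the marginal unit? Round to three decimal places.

Social marginal benefit = demand + MEB = 38.524 - 1.490x.
Set SMB = MC: 38.524 - 1.490x = 24.741 + 2.066x → x* = 3.8760.
Consumer price on the demand curve at x*: 35.686 − 2.466×3.8760 = 26.1278.

P = $26.128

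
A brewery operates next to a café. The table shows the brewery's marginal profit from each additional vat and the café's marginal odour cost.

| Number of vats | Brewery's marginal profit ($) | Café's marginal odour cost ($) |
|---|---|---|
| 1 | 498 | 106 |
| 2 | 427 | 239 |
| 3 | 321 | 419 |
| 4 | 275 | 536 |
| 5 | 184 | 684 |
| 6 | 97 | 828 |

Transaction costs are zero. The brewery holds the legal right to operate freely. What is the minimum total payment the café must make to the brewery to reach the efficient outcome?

$877

Left alone the brewery would choose level 6 (marginal profit stays positive).
Efficient level: k* = 2 (marginal profit ≥ marginal odour cost through 2).
The café must at least cover the brewery's forgone profit from cutting 6→2: 321 + 275 + 184 + 97 = 877.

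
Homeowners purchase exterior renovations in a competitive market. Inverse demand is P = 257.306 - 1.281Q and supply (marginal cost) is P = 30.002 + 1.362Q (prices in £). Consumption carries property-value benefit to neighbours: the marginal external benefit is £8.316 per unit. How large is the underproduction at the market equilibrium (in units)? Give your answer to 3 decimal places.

3.146 units

Market equilibrium (private): 30.002 + 1.362Q = 257.306 - 1.281Q → Q_m = 86.0023.
Social marginal benefit = demand + MEB = 265.622 - 1.281Q.
Set SMB = MC: 265.622 - 1.281Q = 30.002 + 1.362Q → Q* = 89.1487.
Gap = |86.0023 − 89.1487| = 3.1464.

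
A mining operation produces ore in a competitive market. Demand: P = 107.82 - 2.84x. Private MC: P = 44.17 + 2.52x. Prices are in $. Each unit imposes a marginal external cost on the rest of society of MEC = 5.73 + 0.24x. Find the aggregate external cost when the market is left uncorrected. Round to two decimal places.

Market equilibrium (private): 44.17 + 2.52x = 107.82 - 2.84x → x_m = 11.8750.
Total external cost = ∫₀^{x_m} (5.73 + 0.24x) dx = 5.73×11.8750 + ½×0.24×11.8750² = 84.9656.

$84.97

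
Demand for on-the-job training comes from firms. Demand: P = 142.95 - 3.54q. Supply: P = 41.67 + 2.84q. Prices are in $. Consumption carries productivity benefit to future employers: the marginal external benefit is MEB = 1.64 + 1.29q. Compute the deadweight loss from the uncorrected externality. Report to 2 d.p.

Market equilibrium (private): 41.67 + 2.84q = 142.95 - 3.54q → q_m = 15.8746.
Social marginal benefit = demand + MEB = 144.59 - 2.25q.
Set SMB = MC: 144.59 - 2.25q = 41.67 + 2.84q → q* = 20.2200.
Between q* and q_m the wedge SMB − MC runs linearly from 0 to MEB(q_m), so the loss is a triangle.
DWL = ½ × 4.3454 × 22.1182 = 48.0562.

DWL = $48.06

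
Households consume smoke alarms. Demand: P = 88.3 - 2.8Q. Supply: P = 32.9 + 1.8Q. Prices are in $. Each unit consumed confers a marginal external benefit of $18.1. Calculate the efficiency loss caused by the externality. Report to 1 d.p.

DWL = $35.6

Market equilibrium (private): 32.9 + 1.8Q = 88.3 - 2.8Q → Q_m = 12.0435.
Social marginal benefit = demand + MEB = 106.4 - 2.8Q.
Set SMB = MC: 106.4 - 2.8Q = 32.9 + 1.8Q → Q* = 15.9783.
Height of the DWL triangle at Q_m is SMB(Q_m) − MC(Q_m) = MEB(Q_m) = 18.1000.
DWL = ½ × 3.9348 × 18.1000 = 35.6099.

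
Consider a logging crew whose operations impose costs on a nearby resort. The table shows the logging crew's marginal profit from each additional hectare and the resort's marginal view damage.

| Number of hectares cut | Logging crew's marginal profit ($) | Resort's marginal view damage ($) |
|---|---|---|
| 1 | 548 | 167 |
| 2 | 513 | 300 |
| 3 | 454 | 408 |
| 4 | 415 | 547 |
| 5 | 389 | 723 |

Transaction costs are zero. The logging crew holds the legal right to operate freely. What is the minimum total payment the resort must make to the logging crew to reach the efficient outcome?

Left alone the logging crew would choose level 5 (marginal profit stays positive).
Efficient level: k* = 3 (marginal profit ≥ marginal view damage through 3).
The resort must at least cover the logging crew's forgone profit from cutting 5→3: 415 + 389 = 804.

$804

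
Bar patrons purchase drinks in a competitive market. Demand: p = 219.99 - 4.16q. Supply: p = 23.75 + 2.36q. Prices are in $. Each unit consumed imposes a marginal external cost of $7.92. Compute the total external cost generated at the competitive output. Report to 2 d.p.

$238.38

Market equilibrium (private): 23.75 + 2.36q = 219.99 - 4.16q → q_m = 30.0982.
Total external cost = MEC × q_m = 7.92 × 30.0982 = 238.3777.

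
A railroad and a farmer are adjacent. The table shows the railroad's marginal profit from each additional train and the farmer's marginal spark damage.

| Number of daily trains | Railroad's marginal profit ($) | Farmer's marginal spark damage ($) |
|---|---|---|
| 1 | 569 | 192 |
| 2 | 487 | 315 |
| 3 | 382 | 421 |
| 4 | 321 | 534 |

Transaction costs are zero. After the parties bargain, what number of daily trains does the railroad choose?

Bargaining reaches the level where marginal profit last exceeds marginal spark damage.
That holds through level 2 (487 ≥ 315) but not at 3 (382 < 421).

2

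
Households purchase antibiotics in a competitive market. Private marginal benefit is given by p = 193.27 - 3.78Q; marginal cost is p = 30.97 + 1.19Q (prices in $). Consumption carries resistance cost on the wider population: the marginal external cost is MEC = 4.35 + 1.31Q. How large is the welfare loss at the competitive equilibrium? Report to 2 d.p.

DWL = $176.84

Market equilibrium (private): 30.97 + 1.19Q = 193.27 - 3.78Q → Q_m = 32.6559.
Social marginal benefit = demand − MEC = 188.92 - 5.09Q.
Set SMB = MC: 188.92 - 5.09Q = 30.97 + 1.19Q → Q* = 25.1513.
Between Q* and Q_m the wedge MC − SMB runs linearly from 0 to MEC(Q_m), so the loss is a triangle.
DWL = ½ × 7.5046 × 47.1293 = 176.8433.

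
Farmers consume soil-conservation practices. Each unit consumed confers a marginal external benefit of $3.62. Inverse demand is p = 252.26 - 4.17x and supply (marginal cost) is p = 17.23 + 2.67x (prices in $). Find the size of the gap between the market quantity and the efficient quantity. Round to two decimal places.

0.53 units

Market equilibrium (private): 17.23 + 2.67x = 252.26 - 4.17x → x_m = 34.3611.
Social marginal benefit = demand + MEB = 255.88 - 4.17x.
Set SMB = MC: 255.88 - 4.17x = 17.23 + 2.67x → x* = 34.8904.
Gap = |34.3611 − 34.8904| = 0.5293.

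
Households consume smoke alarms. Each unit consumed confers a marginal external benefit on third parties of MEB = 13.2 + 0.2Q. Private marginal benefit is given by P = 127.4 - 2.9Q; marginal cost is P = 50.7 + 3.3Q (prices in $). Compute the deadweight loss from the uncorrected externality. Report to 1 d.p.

Market equilibrium (private): 50.7 + 3.3Q = 127.4 - 2.9Q → Q_m = 12.3710.
Social marginal benefit = demand + MEB = 140.6 - 2.7Q.
Set SMB = MC: 140.6 - 2.7Q = 50.7 + 3.3Q → Q* = 14.9833.
Between Q* and Q_m the wedge SMB − MC runs linearly from 0 to MEB(Q_m), so the loss is a triangle.
DWL = ½ × 2.6123 × 15.6742 = 20.4729.

DWL = $20.5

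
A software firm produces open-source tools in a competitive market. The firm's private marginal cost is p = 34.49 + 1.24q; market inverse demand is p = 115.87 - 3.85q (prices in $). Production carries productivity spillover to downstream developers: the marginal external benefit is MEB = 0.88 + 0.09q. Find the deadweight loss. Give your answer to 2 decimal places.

DWL = $0.54

Market equilibrium (private): 34.49 + 1.24q = 115.87 - 3.85q → q_m = 15.9882.
Social marginal cost = private MC − MEB = 33.61 + 1.15q.
Set SMC = demand: 33.61 + 1.15q = 115.87 - 3.85q → q* = 16.4520.
Height of the DWL triangle at q_m is demand(q_m) − SMC(q_m) = MEB(q_m) = 2.3189.
DWL = ½ × 0.4638 × 2.3189 = 0.5378.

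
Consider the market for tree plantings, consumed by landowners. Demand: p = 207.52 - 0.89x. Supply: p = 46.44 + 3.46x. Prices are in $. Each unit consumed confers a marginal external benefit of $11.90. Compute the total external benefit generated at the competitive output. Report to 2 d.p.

$440.66

Market equilibrium (private): 46.44 + 3.46x = 207.52 - 0.89x → x_m = 37.0299.
Total external benefit = MEB × x_m = 11.90 × 37.0299 = 440.6558.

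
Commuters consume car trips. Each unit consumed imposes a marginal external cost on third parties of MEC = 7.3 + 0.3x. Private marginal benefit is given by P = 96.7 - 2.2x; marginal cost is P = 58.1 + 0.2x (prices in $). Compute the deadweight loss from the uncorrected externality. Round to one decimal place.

Market equilibrium (private): 58.1 + 0.2x = 96.7 - 2.2x → x_m = 16.0833.
Social marginal benefit = demand − MEC = 89.4 - 2.5x.
Set SMB = MC: 89.4 - 2.5x = 58.1 + 0.2x → x* = 11.5926.
Between x* and x_m the wedge MC − SMB runs linearly from 0 to MEC(x_m), so the loss is a triangle.
DWL = ½ × 4.4907 × 12.1250 = 27.2249.

DWL = $27.2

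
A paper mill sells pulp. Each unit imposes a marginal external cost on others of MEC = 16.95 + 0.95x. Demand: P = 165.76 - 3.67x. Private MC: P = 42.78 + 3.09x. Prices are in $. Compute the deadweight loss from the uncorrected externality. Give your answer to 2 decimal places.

DWL = $76.00

Market equilibrium (private): 42.78 + 3.09x = 165.76 - 3.67x → x_m = 18.1923.
Social marginal cost = private MC + MEC = 59.73 + 4.04x.
Set SMC = demand: 59.73 + 4.04x = 165.76 - 3.67x → x* = 13.7523.
The welfare-loss triangle has base |x_m − x*| and height MEC(x_m) (the vertical gap between SMC and demand is zero at x* and MEC at x_m).
DWL = ½ × 4.4400 × 34.2327 = 75.9966.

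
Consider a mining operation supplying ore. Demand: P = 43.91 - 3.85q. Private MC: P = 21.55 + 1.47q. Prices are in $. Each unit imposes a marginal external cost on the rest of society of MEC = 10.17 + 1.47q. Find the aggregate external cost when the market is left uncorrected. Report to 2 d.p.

Market equilibrium (private): 21.55 + 1.47q = 43.91 - 3.85q → q_m = 4.2030.
Total external cost = ∫₀^{q_m} (10.17 + 1.47q) dq = 10.17×4.2030 + ½×1.47×4.2030² = 55.7284.

$55.73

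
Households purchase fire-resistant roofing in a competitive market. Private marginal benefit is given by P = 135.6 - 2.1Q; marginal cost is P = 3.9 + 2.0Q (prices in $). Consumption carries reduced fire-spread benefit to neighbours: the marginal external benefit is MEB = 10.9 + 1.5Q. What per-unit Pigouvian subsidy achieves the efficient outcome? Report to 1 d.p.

subsidy = $93.2 per unit

Social marginal benefit = demand + MEB = 146.5 - 0.6Q.
Set SMB = MC: 146.5 - 0.6Q = 3.9 + 2.0Q → Q* = 54.8462.
The Pigouvian subsidy equals MEB at Q*: 10.9 + 1.5×54.8462 = 93.1693.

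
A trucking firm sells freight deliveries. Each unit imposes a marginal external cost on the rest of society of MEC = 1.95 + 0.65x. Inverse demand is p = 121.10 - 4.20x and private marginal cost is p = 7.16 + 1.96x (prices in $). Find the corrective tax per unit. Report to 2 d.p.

tax = $12.64 per unit

Social marginal cost = private MC + MEC = 9.11 + 2.61x.
Set SMC = demand: 9.11 + 2.61x = 121.10 - 4.20x → x* = 16.4449.
The Pigouvian tax equals MEC at x*: 1.95 + 0.65×16.4449 = 12.6392.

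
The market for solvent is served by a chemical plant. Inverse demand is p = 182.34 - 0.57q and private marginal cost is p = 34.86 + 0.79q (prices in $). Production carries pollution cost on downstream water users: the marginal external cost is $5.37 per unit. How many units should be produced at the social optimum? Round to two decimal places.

q* = 104.49

Social marginal cost = private MC + MEC = 40.23 + 0.79q.
Set SMC = demand: 40.23 + 0.79q = 182.34 - 0.57q → q* = 104.4926.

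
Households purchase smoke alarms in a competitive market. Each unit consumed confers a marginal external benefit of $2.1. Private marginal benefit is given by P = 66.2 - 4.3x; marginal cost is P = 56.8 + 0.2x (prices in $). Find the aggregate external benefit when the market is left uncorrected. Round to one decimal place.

Market equilibrium (private): 56.8 + 0.2x = 66.2 - 4.3x → x_m = 2.0889.
Total external benefit = MEB × x_m = 2.1 × 2.0889 = 4.3867.

$4.4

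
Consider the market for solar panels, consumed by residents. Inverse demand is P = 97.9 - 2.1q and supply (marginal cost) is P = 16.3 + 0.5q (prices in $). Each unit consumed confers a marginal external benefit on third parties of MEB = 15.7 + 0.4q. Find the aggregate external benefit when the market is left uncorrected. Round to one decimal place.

$689.7

Market equilibrium (private): 16.3 + 0.5q = 97.9 - 2.1q → q_m = 31.3846.
Total external benefit = ∫₀^{q_m} (15.7 + 0.4q) dq = 15.7×31.3846 + ½×0.4×31.3846² = 689.7368.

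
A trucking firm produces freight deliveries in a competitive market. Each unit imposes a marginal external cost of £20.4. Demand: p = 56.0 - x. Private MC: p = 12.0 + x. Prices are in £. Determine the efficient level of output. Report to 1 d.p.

Social marginal cost = private MC + MEC = 32.4 + x.
Set SMC = demand: 32.4 + x = 56.0 - x → x* = 11.8000.

x* = 11.8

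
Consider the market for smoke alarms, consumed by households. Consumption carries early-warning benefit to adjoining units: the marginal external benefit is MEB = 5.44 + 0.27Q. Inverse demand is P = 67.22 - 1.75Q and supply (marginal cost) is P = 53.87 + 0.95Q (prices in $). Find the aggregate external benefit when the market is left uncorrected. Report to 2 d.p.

Market equilibrium (private): 53.87 + 0.95Q = 67.22 - 1.75Q → Q_m = 4.9444.
Total external benefit = ∫₀^{Q_m} (5.44 + 0.27Q) dQ = 5.44×4.9444 + ½×0.27×4.9444² = 30.1979.

$30.20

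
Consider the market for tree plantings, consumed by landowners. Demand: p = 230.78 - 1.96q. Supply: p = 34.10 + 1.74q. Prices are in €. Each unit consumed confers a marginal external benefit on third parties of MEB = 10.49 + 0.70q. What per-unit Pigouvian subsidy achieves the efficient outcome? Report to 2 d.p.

subsidy = €58.83 per unit

Social marginal benefit = demand + MEB = 241.27 - 1.26q.
Set SMB = MC: 241.27 - 1.26q = 34.10 + 1.74q → q* = 69.0567.
The Pigouvian subsidy equals MEB at q*: 10.49 + 0.70×69.0567 = 58.8297.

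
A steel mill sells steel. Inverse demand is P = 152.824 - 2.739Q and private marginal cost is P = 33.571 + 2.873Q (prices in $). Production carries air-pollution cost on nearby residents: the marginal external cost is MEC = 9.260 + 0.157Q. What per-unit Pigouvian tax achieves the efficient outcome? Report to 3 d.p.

tax = $12.253 per unit

Social marginal cost = private MC + MEC = 42.831 + 3.030Q.
Set SMC = demand: 42.831 + 3.030Q = 152.824 - 2.739Q → Q* = 19.0662.
The Pigouvian tax equals MEC at Q*: 9.260 + 0.157×19.0662 = 12.2534.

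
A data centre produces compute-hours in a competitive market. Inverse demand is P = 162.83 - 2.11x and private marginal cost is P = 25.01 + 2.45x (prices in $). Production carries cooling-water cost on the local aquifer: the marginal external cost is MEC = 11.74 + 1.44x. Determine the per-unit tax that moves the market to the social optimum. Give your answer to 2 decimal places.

tax = $42.00 per unit

Social marginal cost = private MC + MEC = 36.75 + 3.89x.
Set SMC = demand: 36.75 + 3.89x = 162.83 - 2.11x → x* = 21.0133.
The Pigouvian tax equals MEC at x*: 11.74 + 1.44×21.0133 = 41.9992.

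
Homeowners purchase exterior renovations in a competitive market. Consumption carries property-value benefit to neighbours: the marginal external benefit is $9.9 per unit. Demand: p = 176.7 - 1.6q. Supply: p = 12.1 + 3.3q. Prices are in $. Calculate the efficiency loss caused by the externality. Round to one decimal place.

DWL = $10.0

Market equilibrium (private): 12.1 + 3.3q = 176.7 - 1.6q → q_m = 33.5918.
Social marginal benefit = demand + MEB = 186.6 - 1.6q.
Set SMB = MC: 186.6 - 1.6q = 12.1 + 3.3q → q* = 35.6122.
Between q* and q_m the wedge SMB − MC runs linearly from 0 to MEB(q_m), so the loss is a triangle.
DWL = ½ × 2.0204 × 9.9000 = 10.0010.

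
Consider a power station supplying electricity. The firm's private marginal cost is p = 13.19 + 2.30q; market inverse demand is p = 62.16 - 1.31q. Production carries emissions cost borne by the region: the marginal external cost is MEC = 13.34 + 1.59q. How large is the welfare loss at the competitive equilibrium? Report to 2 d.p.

Market equilibrium (private): 13.19 + 2.30q = 62.16 - 1.31q → q_m = 13.5651.
Social marginal cost = private MC + MEC = 26.53 + 3.89q.
Set SMC = demand: 26.53 + 3.89q = 62.16 - 1.31q → q* = 6.8519.
Between q* and q_m the wedge SMC − demand runs linearly from 0 to MEC(q_m), so the loss is a triangle.
DWL = ½ × 6.7132 × 34.9085 = 117.1739.

DWL = 117.17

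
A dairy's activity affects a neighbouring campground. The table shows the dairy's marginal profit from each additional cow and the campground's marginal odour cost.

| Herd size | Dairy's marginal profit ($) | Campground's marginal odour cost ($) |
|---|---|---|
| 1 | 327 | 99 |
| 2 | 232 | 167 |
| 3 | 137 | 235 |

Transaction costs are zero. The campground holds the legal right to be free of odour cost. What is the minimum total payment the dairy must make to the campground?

$266

Efficient level: marginal profit ≥ marginal odour cost through level 2, so k* = 2.
With the campground holding the right, the dairy must at least compensate total damage at k*: 99 + 167 = 266.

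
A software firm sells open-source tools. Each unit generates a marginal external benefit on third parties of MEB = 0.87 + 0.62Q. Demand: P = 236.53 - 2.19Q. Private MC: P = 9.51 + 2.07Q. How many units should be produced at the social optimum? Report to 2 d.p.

Social marginal cost = private MC − MEB = 8.64 + 1.45Q.
Set SMC = demand: 8.64 + 1.45Q = 236.53 - 2.19Q → Q* = 62.6071.

Q* = 62.61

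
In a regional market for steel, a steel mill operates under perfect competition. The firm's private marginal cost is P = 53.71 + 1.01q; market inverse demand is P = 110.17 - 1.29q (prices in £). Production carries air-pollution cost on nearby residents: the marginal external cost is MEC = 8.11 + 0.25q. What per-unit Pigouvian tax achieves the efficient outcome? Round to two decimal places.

tax = £12.85 per unit

Social marginal cost = private MC + MEC = 61.82 + 1.26q.
Set SMC = demand: 61.82 + 1.26q = 110.17 - 1.29q → q* = 18.9608.
The Pigouvian tax equals MEC at q*: 8.11 + 0.25×18.9608 = 12.8502.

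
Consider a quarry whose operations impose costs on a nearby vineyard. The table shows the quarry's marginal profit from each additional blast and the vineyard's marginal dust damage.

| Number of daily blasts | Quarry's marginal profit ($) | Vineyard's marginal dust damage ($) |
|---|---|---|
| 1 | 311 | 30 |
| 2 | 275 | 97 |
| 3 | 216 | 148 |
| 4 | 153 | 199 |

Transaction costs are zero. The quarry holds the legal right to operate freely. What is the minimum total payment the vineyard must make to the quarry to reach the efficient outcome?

Left alone the quarry would choose level 4 (marginal profit stays positive).
Efficient level: k* = 3 (marginal profit ≥ marginal dust damage through 3).
The vineyard must at least cover the quarry's forgone profit from cutting 4→3: 153 = 153.

$153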